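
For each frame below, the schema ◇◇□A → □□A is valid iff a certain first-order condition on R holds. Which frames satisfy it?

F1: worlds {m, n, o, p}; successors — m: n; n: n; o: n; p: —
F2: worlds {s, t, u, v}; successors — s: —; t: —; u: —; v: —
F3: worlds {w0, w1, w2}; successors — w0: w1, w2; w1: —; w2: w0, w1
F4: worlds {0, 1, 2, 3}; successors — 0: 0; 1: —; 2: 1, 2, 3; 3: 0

F1, F2

This is the axiom for a generalized confluence (Geach) condition; its first-order frame correspondent is ∀x ∀y ∀z ((xR²y ∧ xR²z) → ∃w (yRw ∧ z = w)).
F1: condition met.
F2: condition met.
F3: fails — w0R²w0, w0R²w0 but no w with w0Rw and w0=w.
F4: fails — 2R²0, 2R²1 but no w with 0Rw and 1=w.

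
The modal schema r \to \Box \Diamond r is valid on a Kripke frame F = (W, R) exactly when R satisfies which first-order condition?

symmetry

Suppose r→□◇r is valid. Take Rxy and set V(r)={x}. Then r at x, so □◇r at x, so ◇r at y, so some z with Ryz has r; z=x, i.e. Ryx.
Conversely, any frame satisfying \forall x \forall y (Rxy \to Ryx) validates the schema.
Frame condition: \forall x \forall y (Rxy \to Ryx).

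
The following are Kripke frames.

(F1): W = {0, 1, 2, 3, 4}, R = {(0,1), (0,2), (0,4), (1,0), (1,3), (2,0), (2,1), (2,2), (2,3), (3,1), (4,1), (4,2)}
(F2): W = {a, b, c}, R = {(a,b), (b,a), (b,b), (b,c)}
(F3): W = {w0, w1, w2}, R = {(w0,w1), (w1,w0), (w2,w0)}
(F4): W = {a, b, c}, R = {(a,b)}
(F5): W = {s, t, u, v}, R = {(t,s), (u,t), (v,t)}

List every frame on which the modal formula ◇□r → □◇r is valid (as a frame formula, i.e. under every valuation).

(F3)

This is the axiom for convergence; its first-order frame correspondent is ∀x ∀y ∀z (Rxy ∧ Rxz → ∃w (Ryw ∧ Rzw)).
(F1): fails — R01 and R04 but 1 and 4 have no common successor.
(F2): fails — Rba and Rbc but a and c have no common successor.
(F3): condition met.
(F4): fails — Rab and Rab but b and b have no common successor.
(F5): fails — Rts and Rts but s and s have no common successor.
Valid on: (F3).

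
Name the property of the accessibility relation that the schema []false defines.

emptiness of R

□⊥ is valid iff no world has any successor (otherwise □⊥ fails at any world with one).
The converse is a direct semantic check.
So the correspondent is emptiness of R.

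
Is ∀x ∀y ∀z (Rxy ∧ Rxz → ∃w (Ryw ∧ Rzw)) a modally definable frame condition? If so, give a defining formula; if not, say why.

Yes: it is convergence, defined by the .2 schema ◇□r → □◇r.
Suppose ◇□r→□◇r is valid. Take Rxy, Rxz and set V(r)={w : Ryw}. Then □r at y so ◇□r at x, so □◇r at x, so ◇r at z, giving w with Rzw and Ryw.

Definable; ◇□r → □◇r defines it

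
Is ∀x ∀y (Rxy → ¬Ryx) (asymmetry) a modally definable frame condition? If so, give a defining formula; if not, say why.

Any modally definable frame class is closed under surjective bounded morphisms.
The 3-cycle (worlds s,t,u with s→t→u→s) is asymmetric. Mapping every world to a single reflexive point • is a surjective bounded morphism, and the reflexive point is not asymmetric (R•• but asymmetry requires ¬R••).
Hence asymmetry is not modally definable.

Not modally definable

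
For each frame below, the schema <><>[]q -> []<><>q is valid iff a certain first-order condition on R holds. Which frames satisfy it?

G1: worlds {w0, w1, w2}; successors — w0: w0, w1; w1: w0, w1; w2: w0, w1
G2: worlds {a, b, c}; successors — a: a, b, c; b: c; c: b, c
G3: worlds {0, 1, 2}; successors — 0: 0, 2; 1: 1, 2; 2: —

G1, G2

Frame correspondent (Sahlqvist): forall x forall y forall z ((x R^2 y & xRz) -> exists w (yRw & z R^2 w)) — i.e. a generalized confluence (Geach) condition.
G1: satisfies the condition.
G2: satisfies the condition.
G3: fails — 0R²0, 0R2 but no w with 0Rw and 2R²w.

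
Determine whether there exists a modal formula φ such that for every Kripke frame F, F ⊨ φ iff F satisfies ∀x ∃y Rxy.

Yes: it is seriality, defined by the D schema □q → ◇q.
Suppose □q→◇q is valid. At any x set V(q)=W. Then □q at x, so ◇q at x, so x has a successor.

Yes, by □q → ◇q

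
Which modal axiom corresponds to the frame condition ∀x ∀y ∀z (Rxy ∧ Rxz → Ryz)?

◇s → □◇s

The condition is the Euclidean property. The 5 schema ◇s → □◇s defines it.
Suppose ◇s→□◇s is valid. Take Rxy, Rxz and set V(s)={y}. Then ◇s at x, so □◇s at x, so ◇s at z, so some w with Rzw has s; w=y, i.e. Rzy. By symmetry of the argument, Ryz.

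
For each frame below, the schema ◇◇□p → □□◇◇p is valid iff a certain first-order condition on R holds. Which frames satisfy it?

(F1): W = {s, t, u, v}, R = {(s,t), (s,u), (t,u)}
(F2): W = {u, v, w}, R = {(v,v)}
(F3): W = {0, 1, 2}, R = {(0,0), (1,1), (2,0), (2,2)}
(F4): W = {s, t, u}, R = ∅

The schema corresponds to a generalized confluence (Geach) condition: ∀x ∀y ∀z ((xR²y ∧ xR²z) → ∃w (yRw ∧ zR²w)).
(F1): fails — sR²u, sR²u but no w with uRw and uR²w.
(F2): satisfies the condition.
(F3): satisfies the condition.
(F4): satisfies the condition.

(F2), (F3), (F4)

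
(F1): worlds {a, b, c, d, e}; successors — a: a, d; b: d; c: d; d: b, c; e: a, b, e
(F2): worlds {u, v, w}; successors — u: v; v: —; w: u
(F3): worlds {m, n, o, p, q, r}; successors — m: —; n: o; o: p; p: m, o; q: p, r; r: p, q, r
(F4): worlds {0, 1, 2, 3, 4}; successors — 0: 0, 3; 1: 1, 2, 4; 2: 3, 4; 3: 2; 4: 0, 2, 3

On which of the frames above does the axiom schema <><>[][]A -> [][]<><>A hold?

(F4)

This is the axiom for a generalized confluence (Geach) condition; its first-order frame correspondent is forall x forall y forall z ((x R^2 y & x R^2 z) -> exists w (y R^2 w & z R^2 w)).
(F1): fails — aR²b, aR²d but no w with bR²w and dR²w.
(F2): fails — wR²v, wR²v but no t with vR²t and vR²t.
(F3): fails — oR²m, oR²m but no w with mR²w and mR²w.
(F4): ✓.
Valid on: (F4).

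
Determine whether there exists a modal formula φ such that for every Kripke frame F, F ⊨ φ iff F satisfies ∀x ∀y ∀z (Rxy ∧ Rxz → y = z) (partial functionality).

Yes — defined by ◇p → □p

The condition is partial functionality. A defining modal formula is ◇p → □p.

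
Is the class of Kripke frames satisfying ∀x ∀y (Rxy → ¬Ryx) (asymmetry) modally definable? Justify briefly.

Any modally definable frame class is closed under surjective bounded morphisms.
The 4-cycle (worlds a,b,c,d with a→b→c→d→a) is asymmetric. Mapping every world to a single reflexive point • is a surjective bounded morphism, and the reflexive point is not asymmetric (R•• but asymmetry requires ¬R••).
Hence asymmetry is not modally definable.

Not modally definable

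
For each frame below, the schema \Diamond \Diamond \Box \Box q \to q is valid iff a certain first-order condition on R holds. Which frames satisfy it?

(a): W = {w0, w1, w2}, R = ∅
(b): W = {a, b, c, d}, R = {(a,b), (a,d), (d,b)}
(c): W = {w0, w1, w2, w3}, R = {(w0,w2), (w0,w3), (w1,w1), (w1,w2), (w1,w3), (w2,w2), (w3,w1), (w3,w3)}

(a)

The schema corresponds to a generalized confluence (Geach) condition: \forall x \forall y (x R^2 y \to \exists w (y R^2 w \wedge x = w)).
(a): condition met.
(b): fails — aR²b but no w with bR²w and a=w.
(c): fails — w0R²w1 but no w with w1R²w and w0=w.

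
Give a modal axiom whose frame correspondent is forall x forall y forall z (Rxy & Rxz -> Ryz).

This is the Euclidean property; the standard corresponding axiom is 5: ◇ψ → □◇ψ.
Suppose ◇ψ→□◇ψ is valid. Take Rxy, Rxz and set V(ψ)={y}. Then ◇ψ at x, so □◇ψ at x, so ◇ψ at z, so some w with Rzw has ψ; w=y, i.e. Rzy. By symmetry of the argument, Ryz.

◇ψ → □◇ψ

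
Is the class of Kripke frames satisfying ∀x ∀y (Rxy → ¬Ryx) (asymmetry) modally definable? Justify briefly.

No

Modal frame validity is preserved under surjective bounded morphisms.
The 5-cycle (worlds w0,w1,w2,w3,w4 with w0→w1→w2→w3→w4→w0) is asymmetric. Mapping every world to a single reflexive point • is a surjective bounded morphism, and the reflexive point is not asymmetric (R•• but asymmetry requires ¬R••).
So no modal formula (or set of formulas) defines exactly the asymmetric frames.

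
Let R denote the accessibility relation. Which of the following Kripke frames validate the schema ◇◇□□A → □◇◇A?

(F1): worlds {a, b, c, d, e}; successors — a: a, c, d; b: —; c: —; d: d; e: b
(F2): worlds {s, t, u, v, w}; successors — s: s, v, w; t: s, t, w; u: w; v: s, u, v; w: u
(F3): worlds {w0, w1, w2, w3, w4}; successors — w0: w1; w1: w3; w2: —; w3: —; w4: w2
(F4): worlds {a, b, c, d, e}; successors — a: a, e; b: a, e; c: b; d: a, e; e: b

Frame correspondent (Sahlqvist): ∀x ∀y ∀z ((xR²y ∧ xRz) → ∃w (yR²w ∧ zR²w)) — i.e. a generalized confluence (Geach) condition.
(F1): fails — aR²a, aRc but no w with aR²w and cR²w.
(F2): fails — sR²u, sRw but no w* with uR²w* and wR²w*.
(F3): fails — w0R²w3, w0Rw1 but no w with w3R²w and w1R²w.
(F4): holds.

(F4)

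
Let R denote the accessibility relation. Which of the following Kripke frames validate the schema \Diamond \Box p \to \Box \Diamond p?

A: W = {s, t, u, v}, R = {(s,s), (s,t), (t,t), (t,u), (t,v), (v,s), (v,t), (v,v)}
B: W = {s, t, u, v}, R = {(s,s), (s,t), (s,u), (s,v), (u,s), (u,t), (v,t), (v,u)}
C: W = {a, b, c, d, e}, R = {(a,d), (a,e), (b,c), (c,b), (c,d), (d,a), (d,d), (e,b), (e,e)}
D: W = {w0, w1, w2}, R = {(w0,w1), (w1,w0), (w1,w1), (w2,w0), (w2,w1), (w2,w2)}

This is the axiom for convergence; its first-order frame correspondent is \forall x \forall y \forall z (Rxy \wedge Rxz \to \exists w (Ryw \wedge Rzw)).
A: fails — Rtv and Rtu but v and u have no common successor.
B: fails — Rsv and Rst but v and t have no common successor.
C: fails — Rae and Rad but e and d have no common successor.
D: ✓.
Valid on: D.

D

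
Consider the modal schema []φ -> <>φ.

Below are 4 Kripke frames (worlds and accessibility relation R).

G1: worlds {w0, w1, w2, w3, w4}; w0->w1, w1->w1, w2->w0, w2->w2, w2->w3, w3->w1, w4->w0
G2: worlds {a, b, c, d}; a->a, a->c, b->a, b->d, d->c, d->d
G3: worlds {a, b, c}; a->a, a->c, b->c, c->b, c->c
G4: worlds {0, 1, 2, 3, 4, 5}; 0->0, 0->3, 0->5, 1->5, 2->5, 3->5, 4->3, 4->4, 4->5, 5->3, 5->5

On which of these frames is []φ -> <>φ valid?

This is the axiom for seriality; its first-order frame correspondent is forall x exists y Rxy.
G1: satisfies the condition.
G2: fails — world c has no successor.
G3: satisfies the condition.
G4: satisfies the condition.

G1, G3, G4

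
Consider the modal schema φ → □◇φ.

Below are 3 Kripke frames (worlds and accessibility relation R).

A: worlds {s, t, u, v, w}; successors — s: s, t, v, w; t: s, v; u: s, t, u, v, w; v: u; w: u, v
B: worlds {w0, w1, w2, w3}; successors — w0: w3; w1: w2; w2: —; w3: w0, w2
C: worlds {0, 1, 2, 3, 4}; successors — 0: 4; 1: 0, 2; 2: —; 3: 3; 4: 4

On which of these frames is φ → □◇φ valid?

none

This is the axiom for symmetry; its first-order frame correspondent is ∀x ∀y (Rxy → Ryx).
A: fails — Rtv but not Rvt.
B: fails — Rw1w2 but not Rw2w1.
C: fails — R10 but not R01.
Valid on no frame.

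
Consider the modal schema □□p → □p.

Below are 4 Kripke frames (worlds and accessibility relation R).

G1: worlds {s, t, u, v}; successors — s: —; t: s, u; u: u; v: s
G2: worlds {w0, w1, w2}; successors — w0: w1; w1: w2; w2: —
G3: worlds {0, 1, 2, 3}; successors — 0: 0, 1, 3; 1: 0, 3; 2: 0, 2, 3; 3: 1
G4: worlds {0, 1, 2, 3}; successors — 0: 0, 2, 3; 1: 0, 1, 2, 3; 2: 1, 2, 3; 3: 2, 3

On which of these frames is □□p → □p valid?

Frame correspondent (Sahlqvist): ∀x ∀y (Rxy → ∃z (Rxz ∧ Rzy)) — i.e. density.
G1: fails — Rvs but no z with Rvz and Rzs.
G2: fails — Rw1w2 but no z with Rw1z and Rzw2.
G3: fails — R31 but no z with R3z and Rz1.
G4: ✓.

G4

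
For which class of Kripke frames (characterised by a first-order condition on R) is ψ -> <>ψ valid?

reflexivity: forall x Rxx

This schema is equivalent to the T axiom □ψ → ψ.
It corresponds to reflexivity: forall x Rxx.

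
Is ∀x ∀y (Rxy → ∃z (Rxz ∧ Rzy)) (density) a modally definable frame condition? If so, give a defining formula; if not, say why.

Yes: it is density, defined by the C4 schema □□r → □r.
Suppose □□r→□r is valid. Take Rxy and set V(r)={w : xR²w}. Then □□r at x, so □r at x, so r at y, i.e. ∃z(Rxz∧Rzy).

Yes, by □□r → □r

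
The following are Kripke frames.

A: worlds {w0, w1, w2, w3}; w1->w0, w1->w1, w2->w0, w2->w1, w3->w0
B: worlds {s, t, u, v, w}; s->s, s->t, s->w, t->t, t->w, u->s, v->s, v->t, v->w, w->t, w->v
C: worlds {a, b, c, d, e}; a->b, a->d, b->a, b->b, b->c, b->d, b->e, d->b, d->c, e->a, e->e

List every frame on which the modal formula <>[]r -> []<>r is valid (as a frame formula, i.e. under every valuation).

B

The schema corresponds to convergence: forall x forall y forall z (Rxy & Rxz -> exists w (Ryw & Rzw)).
A: fails — Rw1w1 and Rw1w0 but w1 and w0 have no common successor.
B: satisfies the condition.
C: fails — Rbc and Rbc but c and c have no common successor.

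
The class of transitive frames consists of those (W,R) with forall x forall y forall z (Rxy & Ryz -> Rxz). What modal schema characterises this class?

The condition is transitivity. The 4 schema □r → □□r defines it.
Suppose □r→□□r is valid. Take Rxy, Ryz and set V(r)={w : Rxw}. Then □r at x, so □□r at x, so □r at y, so r at z, i.e. Rxz.

□r → □□r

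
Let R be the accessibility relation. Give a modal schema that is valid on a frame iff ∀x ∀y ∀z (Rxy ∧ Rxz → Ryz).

◇p → □◇p

A defining formula is ◇p → □◇p (the 5 axiom).
Suppose ◇p→□◇p is valid. Take Rxy, Rxz and set V(p)={y}. Then ◇p at x, so □◇p at x, so ◇p at z, so some w with Rzw has p; w=y, i.e. Rzy. By symmetry of the argument, Ryz.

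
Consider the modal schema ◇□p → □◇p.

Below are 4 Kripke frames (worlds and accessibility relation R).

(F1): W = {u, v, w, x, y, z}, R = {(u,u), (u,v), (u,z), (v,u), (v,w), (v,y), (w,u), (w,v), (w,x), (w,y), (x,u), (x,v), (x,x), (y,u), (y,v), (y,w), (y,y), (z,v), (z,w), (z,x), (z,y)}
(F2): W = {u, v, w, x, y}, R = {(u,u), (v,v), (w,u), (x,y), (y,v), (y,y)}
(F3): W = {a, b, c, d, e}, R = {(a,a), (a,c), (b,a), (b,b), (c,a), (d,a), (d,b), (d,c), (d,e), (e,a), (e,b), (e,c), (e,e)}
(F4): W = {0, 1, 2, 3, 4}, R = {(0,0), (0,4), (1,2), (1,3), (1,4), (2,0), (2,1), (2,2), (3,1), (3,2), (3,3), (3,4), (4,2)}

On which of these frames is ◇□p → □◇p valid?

The schema corresponds to convergence: ∀x ∀y ∀z (Rxy ∧ Rxz → ∃w (Ryw ∧ Rzw)).
(F1): holds.
(F2): holds.
(F3): holds.
(F4): fails — R00 and R04 but 0 and 4 have no common successor.
Valid on: (F1), (F2), (F3).

(F1), (F2), (F3)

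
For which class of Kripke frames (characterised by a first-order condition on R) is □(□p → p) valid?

Suppose □(□p→p) is valid. Take Rxy and set V(p)={w : Ryw}. Then at y, □p holds; since □(□p→p) at x, □p→p at y, so p at y, i.e. Ryy.
The converse is a direct semantic check.
So the correspondent is shift-reflexivity.

shift-reflexivity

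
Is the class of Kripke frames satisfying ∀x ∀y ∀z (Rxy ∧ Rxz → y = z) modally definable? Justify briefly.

The condition is partial functionality. A defining modal formula is ◇p → □p.

Yes — defined by ◇p → □p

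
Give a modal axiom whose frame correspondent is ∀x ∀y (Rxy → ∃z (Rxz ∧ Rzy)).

□□q → □q

A defining formula is □□q → □q (the C4 axiom).
Suppose □□q→□q is valid. Take Rxy and set V(q)={w : xR²w}. Then □□q at x, so □q at x, so q at y, i.e. ∃z(Rxz∧Rzy).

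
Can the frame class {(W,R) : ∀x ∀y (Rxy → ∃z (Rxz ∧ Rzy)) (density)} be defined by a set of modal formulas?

Yes — defined by □□q → □q

The condition is density. A defining modal formula is □□q → □q.
Suppose □□q→□q is valid. Take Rxy and set V(q)={w : xR²w}. Then □□q at x, so □q at x, so q at y, i.e. ∃z(Rxz∧Rzy).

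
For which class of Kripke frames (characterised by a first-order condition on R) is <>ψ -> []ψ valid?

This schema is the CD axiom.
Its frame correspondent is partial functionality — forall x forall y forall z (Rxy & Rxz -> y = z).

partial functionality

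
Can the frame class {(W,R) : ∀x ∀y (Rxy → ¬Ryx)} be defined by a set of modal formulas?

Any modally definable frame class is closed under surjective bounded morphisms.
The 5-cycle (worlds w0,w1,w2,w3,w4 with w0→w1→w2→w3→w4→w0) is asymmetric. Mapping every world to a single reflexive point • is a surjective bounded morphism, and the reflexive point is not asymmetric (R•• but asymmetry requires ¬R••).
Hence asymmetry is not modally definable.

No — not modally definable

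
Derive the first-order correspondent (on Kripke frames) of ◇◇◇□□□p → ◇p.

∀x ∀y (xR³y → ∃w (yR³w ∧ xRw))

This is a Sahlqvist (Geach-type) schema ◇^3□^3p → □^0◇^1p.
First-order correspondent: ∀x ∀y (xR³y → ∃w (yR³w ∧ xRw)).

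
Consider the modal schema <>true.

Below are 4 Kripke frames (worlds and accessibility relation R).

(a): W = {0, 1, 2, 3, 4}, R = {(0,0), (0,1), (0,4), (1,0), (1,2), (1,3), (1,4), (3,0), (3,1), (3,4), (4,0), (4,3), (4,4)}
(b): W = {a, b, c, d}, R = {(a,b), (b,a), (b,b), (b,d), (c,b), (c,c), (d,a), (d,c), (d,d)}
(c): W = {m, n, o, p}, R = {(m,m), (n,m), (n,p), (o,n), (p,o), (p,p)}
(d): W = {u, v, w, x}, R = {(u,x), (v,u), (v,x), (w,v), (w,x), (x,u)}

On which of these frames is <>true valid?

Frame correspondent (Sahlqvist): forall x exists y Rxy — i.e. seriality.
(a): fails — world 2 has no successor.
(b): condition met.
(c): condition met.
(d): condition met.
Valid on: (b), (c), (d).

(b), (c), (d)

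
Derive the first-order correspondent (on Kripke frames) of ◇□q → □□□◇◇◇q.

∀x ∀y ∀z ((xRy ∧ xR³z) → ∃w (yRw ∧ zR³w))

This is a Sahlqvist (Geach-type) schema ◇^1□^1q → □^3◇^3q.
First-order correspondent: ∀x ∀y ∀z ((xRy ∧ xR³z) → ∃w (yRw ∧ zR³w)).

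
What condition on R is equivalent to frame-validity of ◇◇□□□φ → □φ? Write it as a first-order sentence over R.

This is a Sahlqvist (Geach-type) schema ◇^2□^3φ → □^1◇^0φ.
Minimal-valuation argument: fix x; take any y with xR^2y and any z with xR^1z. Set V(φ) to the set of worlds R-reachable from y in exactly 3 steps. Then □^3φ holds at y, so the antecedent holds at x; validity forces ◇^0φ at z, giving a w with zR^0w and yR^3w.
First-order correspondent: ∀x ∀y ∀z ((xR²y ∧ xRz) → ∃w (yR³w ∧ z = w)).

∀x ∀y ∀z ((xR²y ∧ xRz) → ∃w (yR³w ∧ z = w))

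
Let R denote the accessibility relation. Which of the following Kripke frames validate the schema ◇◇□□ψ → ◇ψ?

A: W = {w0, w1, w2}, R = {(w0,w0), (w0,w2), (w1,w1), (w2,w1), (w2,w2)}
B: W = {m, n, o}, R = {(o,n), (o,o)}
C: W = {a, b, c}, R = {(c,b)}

C

This is the axiom for a generalized confluence (Geach) condition; its first-order frame correspondent is ∀x ∀y (xR²y → ∃w (yR²w ∧ xRw)).
A: fails — w0R²w1 but no w with w1R²w and w0Rw.
B: fails — oR²n but no w with nR²w and oRw.
C: ✓.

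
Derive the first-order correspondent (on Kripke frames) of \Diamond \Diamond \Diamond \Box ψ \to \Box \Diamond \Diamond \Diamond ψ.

This is a Sahlqvist (Geach-type) schema ◇^3□^1ψ → □^1◇^3ψ.
Minimal-valuation argument: fix x; take any y with xR^3y and any z with xR^1z. Set V(ψ) to the set of worlds R-reachable from y in exactly 1 step. Then □^1ψ holds at y, so the antecedent holds at x; validity forces ◇^3ψ at z, giving a w with zR^3w and yR^1w.
First-order correspondent: \forall x \forall y \forall z ((x R^3 y \wedge xRz) \to \exists w (yRw \wedge z R^3 w)).

\forall x \forall y \forall z ((x R^3 y \wedge xRz) \to \exists w (yRw \wedge z R^3 w))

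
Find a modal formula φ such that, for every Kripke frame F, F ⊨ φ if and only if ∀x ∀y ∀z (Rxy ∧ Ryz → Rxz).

□q → □□q

This is transitivity; the standard corresponding axiom is 4: □q → □□q.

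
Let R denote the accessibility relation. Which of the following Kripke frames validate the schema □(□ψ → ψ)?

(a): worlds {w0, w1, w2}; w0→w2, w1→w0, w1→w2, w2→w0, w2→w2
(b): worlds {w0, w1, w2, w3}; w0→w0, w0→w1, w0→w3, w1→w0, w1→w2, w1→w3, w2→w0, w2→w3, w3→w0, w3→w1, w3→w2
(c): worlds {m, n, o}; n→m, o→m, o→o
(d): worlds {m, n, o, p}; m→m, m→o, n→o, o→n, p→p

Frame correspondent (Sahlqvist): ∀x ∀y (Rxy → Ryy) — i.e. shift-reflexivity.
(a): fails — Rw1w0 but not Rw0w0.
(b): fails — Rw1w2 but not Rw2w2.
(c): fails — Rnm but not Rmm.
(d): fails — Ron but not Rnn.
Valid on no frame.

none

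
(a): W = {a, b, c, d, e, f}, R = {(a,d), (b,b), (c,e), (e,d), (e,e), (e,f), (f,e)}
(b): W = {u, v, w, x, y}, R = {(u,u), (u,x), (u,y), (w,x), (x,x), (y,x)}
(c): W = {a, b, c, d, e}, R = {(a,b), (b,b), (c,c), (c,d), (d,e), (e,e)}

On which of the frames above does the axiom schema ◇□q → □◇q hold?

(b)

Frame correspondent (Sahlqvist): ∀x ∀y ∀z (Rxy ∧ Rxz → ∃w (Ryw ∧ Rzw)) — i.e. convergence.
(a): fails — Rad and Rad but d and d have no common successor.
(b): ✓.
(c): fails — Rcc and Rcd but c and d have no common successor.
Valid on: (b).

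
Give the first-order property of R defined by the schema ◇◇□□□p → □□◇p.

∀x ∀y ∀z ((xR²y ∧ xR²z) → ∃w (yR³w ∧ zRw))

This is a Sahlqvist (Geach-type) schema ◇^2□^3p → □^2◇^1p.
Minimal-valuation argument: fix x; take any y with xR^2y and any z with xR^2z. Set V(p) to the set of worlds R-reachable from y in exactly 3 steps. Then □^3p holds at y, so the antecedent holds at x; validity forces ◇^1p at z, giving a w with zR^1w and yR^3w.
First-order correspondent: ∀x ∀y ∀z ((xR²y ∧ xR²z) → ∃w (yR³w ∧ zRw)).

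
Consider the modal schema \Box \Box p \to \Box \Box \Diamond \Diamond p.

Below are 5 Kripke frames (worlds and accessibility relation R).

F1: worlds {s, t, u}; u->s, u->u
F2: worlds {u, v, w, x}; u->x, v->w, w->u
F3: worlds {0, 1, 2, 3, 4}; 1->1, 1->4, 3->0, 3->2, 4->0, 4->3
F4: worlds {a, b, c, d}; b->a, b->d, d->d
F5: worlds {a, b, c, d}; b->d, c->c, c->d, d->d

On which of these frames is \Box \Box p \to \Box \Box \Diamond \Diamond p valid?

Frame correspondent (Sahlqvist): \forall x \forall z (x R^2 z \to \exists w (x R^2 w \wedge z R^2 w)) — i.e. a generalized confluence (Geach) condition.
F1: fails — uR²s but no w with uR²w and sR²w.
F2: fails — vR²u but no t with vR²t and uR²t.
F3: fails — 1R²0 but no w with 1R²w and 0R²w.
F4: condition met.
F5: condition met.

F4, F5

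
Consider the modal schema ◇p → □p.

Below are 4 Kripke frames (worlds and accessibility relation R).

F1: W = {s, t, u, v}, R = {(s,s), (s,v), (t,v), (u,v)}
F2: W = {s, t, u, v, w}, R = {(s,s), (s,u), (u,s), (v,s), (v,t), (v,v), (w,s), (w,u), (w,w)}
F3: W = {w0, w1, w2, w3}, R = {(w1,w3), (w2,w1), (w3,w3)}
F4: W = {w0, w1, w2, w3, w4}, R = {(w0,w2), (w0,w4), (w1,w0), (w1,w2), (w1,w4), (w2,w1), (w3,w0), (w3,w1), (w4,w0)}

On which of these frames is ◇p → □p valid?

F3

The schema corresponds to partial functionality: ∀x ∀y ∀z (Rxy ∧ Rxz → y = z).
F1: fails — s sees both s and v.
F2: fails — s sees both s and u.
F3: holds.
F4: fails — w0 sees both w2 and w4.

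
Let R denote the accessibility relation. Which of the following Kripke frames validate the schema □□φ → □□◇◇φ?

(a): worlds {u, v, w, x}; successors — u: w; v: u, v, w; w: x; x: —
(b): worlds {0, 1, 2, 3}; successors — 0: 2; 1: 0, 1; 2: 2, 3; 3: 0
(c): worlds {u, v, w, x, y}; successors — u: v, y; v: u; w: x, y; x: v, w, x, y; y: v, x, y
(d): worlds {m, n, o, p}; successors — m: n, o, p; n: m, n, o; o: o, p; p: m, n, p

(b), (c), (d)

Frame correspondent (Sahlqvist): ∀x ∀z (xR²z → ∃w (xR²w ∧ zR²w)) — i.e. a generalized confluence (Geach) condition.
(a): fails — uR²x but no t with uR²t and xR²t.
(b): condition met.
(c): condition met.
(d): condition met.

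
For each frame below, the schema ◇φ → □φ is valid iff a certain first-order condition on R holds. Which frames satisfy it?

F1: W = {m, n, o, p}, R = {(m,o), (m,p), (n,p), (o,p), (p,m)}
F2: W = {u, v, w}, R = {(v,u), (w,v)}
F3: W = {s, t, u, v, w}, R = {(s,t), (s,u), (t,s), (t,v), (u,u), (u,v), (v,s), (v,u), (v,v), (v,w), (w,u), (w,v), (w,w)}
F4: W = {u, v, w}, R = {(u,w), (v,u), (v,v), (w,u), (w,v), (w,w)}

This is the axiom for partial functionality; its first-order frame correspondent is ∀x ∀y ∀z (Rxy ∧ Rxz → y = z).
F1: fails — m sees both o and p.
F2: condition met.
F3: fails — s sees both t and u.
F4: fails — v sees both u and v.

F2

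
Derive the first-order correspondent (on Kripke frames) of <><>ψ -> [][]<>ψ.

This is a Sahlqvist (Geach-type) schema ◇^2□^0ψ → □^2◇^1ψ.
First-order correspondent: forall x forall y forall z ((x R^2 y & x R^2 z) -> exists w (y = w & zRw)).

forall x forall y forall z ((x R^2 y & x R^2 z) -> exists w (y = w & zRw))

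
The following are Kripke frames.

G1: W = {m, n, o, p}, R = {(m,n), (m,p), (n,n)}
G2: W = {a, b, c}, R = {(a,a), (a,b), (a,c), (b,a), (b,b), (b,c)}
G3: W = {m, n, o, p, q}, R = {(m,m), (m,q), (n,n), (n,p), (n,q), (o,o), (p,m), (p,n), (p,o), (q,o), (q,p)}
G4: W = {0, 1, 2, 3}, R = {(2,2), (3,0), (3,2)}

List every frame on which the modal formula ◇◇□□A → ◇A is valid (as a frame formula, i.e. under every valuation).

G1, G4

The schema corresponds to a generalized confluence (Geach) condition: ∀x ∀y (xR²y → ∃w (yR²w ∧ xRw)).
G1: condition met.
G2: fails — aR²c but no w with cR²w and aRw.
G3: fails — mR²o but no w with oR²w and mRw.
G4: condition met.
Valid on: G1, G4.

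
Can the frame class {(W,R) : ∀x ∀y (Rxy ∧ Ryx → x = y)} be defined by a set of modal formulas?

If a class were modally definable it would be closed under surjective bounded morphisms (Goldblatt–Thomason).
The 4-cycle (worlds a,b,c,d with a→b→c→d→a) is antisymmetric. Sending even-indexed worlds to a and odd-indexed worlds to b is a surjective bounded morphism onto the two-world frame with a↔b, which is not antisymmetric.
Hence antisymmetry is not modally definable.

No — not modally definable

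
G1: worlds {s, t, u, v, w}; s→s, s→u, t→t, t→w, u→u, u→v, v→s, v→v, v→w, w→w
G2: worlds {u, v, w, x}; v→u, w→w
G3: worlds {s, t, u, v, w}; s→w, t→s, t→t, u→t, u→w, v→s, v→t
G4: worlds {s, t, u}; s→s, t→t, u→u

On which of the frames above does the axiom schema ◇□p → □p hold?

This is the axiom for the Euclidean property; its first-order frame correspondent is ∀x ∀y ∀z (Rxy ∧ Rxz → Ryz).
G1: fails — Rsu and Rss but not Rus.
G2: fails — Rvu and Rvu but not Ruu.
G3: fails — Rsw and Rsw but not Rww.
G4: ✓.

G4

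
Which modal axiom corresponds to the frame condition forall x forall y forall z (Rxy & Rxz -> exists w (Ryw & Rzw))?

◇□r → □◇r

A defining formula is ◇□r → □◇r (the .2 axiom).
Suppose ◇□r→□◇r is valid. Take Rxy, Rxz and set V(r)={w : Ryw}. Then □r at y so ◇□r at x, so □◇r at x, so ◇r at z, giving w with Rzw and Ryw.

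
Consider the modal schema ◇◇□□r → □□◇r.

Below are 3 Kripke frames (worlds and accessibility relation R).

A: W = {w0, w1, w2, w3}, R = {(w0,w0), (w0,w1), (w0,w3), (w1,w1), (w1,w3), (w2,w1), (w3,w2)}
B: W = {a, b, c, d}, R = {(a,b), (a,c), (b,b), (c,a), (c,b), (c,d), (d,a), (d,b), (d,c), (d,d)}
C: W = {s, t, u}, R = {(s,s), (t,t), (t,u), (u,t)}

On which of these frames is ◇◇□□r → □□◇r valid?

Frame correspondent (Sahlqvist): ∀x ∀y ∀z ((xR²y ∧ xR²z) → ∃w (yR²w ∧ zRw)) — i.e. a generalized confluence (Geach) condition.
A: fails — w0R²w2, w0R²w3 but no w with w2R²w and w3Rw.
B: condition met.
C: condition met.

B, C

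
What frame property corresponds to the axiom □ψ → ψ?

Suppose □ψ→ψ is valid. At any x set V(ψ)={w : Rxw}. Then □ψ holds at x, so ψ holds at x, i.e. Rxx.
Conversely, any frame satisfying ∀x Rxx validates the schema.
So the correspondent is reflexivity.

reflexivity: ∀x Rxx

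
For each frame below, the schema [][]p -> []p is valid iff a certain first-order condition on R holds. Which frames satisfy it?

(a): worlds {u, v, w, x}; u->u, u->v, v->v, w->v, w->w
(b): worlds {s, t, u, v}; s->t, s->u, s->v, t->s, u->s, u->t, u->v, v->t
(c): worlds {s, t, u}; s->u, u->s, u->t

(a)

This is the axiom for density; its first-order frame correspondent is forall x forall y (Rxy -> exists z (Rxz & Rzy)).
(a): holds.
(b): fails — Rvt but no z with Rvz and Rzt.
(c): fails — Rsu but no z with Rsz and Rzu.
Valid on: (a).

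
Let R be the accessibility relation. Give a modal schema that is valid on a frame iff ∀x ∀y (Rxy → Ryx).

p → □◇p

This is symmetry; the standard corresponding axiom is B: p → □◇p.
Suppose p→□◇p is valid. Take Rxy and set V(p)={x}. Then p at x, so □◇p at x, so ◇p at y, so some z with Ryz has p; z=x, i.e. Ryx.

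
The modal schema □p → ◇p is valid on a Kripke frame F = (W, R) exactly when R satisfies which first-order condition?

This schema is the D axiom.
Its frame correspondent is seriality — ∀x ∃y Rxy.

seriality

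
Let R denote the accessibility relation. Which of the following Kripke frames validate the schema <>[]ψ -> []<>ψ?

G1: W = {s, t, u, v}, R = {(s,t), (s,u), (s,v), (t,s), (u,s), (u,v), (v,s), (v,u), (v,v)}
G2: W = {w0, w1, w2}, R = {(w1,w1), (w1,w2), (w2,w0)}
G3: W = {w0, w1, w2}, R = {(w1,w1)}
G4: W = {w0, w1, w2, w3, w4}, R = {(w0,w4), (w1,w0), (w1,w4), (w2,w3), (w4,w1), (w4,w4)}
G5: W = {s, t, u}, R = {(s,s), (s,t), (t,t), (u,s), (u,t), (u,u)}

G1, G3, G5

The schema corresponds to convergence: forall x forall y forall z (Rxy & Rxz -> exists w (Ryw & Rzw)).
G1: holds.
G2: fails — Rw1w2 and Rw1w1 but w2 and w1 have no common successor.
G3: holds.
G4: fails — Rw2w3 and Rw2w3 but w3 and w3 have no common successor.
G5: holds.
Valid on: G1, G3, G5.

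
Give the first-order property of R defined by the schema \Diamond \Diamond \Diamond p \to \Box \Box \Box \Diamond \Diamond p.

This is a Sahlqvist (Geach-type) schema ◇^3□^0p → □^3◇^2p.
Minimal-valuation argument: fix x; take any y with xR^3y and any z with xR^3z. Set V(p) to the set of worlds R-reachable from y in exactly 0 steps. Then □^0p holds at y, so the antecedent holds at x; validity forces ◇^2p at z, giving a w with zR^2w and yR^0w.
First-order correspondent: \forall x \forall y \forall z ((x R^3 y \wedge x R^3 z) \to \exists w (y = w \wedge z R^2 w)).

\forall x \forall y \forall z ((x R^3 y \wedge x R^3 z) \to \exists w (y = w \wedge z R^2 w))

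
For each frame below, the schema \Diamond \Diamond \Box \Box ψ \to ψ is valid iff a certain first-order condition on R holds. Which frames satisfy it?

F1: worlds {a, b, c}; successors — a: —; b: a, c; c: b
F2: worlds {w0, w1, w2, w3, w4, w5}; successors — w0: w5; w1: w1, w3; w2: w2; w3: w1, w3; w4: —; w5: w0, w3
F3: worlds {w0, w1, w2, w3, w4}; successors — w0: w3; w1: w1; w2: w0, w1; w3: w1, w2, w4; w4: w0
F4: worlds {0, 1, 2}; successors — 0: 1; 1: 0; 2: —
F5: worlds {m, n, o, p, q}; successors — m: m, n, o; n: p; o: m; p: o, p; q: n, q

This is the axiom for a generalized confluence (Geach) condition; its first-order frame correspondent is \forall x \forall y (x R^2 y \to \exists w (y R^2 w \wedge x = w)).
F1: fails — cR²a but no w with aR²w and c=w.
F2: fails — w0R²w3 but no w with w3R²w and w0=w.
F3: fails — w0R²w1 but no w with w1R²w and w0=w.
F4: condition met.
F5: fails — mR²n but no w with nR²w and m=w.
Valid on: F4.

F4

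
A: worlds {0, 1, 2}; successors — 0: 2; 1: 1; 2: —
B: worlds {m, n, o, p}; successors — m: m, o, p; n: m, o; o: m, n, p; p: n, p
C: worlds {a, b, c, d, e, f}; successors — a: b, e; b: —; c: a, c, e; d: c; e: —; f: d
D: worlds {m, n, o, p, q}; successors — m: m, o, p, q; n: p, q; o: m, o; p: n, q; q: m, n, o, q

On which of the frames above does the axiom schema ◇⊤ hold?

B, D

Frame correspondent (Sahlqvist): ∀x ∃y Rxy — i.e. seriality.
A: fails — world 2 has no successor.
B: holds.
C: fails — world b has no successor.
D: holds.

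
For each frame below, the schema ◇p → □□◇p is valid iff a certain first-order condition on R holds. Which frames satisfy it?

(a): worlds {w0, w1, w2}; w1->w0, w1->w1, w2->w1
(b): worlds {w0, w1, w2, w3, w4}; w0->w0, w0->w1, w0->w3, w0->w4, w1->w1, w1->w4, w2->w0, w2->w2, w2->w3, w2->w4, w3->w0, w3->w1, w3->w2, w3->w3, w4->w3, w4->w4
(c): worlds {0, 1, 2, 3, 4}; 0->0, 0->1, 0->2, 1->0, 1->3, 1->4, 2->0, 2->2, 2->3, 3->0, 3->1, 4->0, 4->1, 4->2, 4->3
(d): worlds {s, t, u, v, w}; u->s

Frame correspondent (Sahlqvist): ∀x ∀y ∀z ((xRy ∧ xR²z) → ∃w (y = w ∧ zRw)) — i.e. a generalized confluence (Geach) condition.
(a): fails — w1Rw0, w1R²w0 but no w with w0=w and w0Rw.
(b): fails — w0Rw0, w0R²w1 but no w with w0=w and w1Rw.
(c): fails — 0R1, 0R²1 but no w with 1=w and 1Rw.
(d): ✓.

(d)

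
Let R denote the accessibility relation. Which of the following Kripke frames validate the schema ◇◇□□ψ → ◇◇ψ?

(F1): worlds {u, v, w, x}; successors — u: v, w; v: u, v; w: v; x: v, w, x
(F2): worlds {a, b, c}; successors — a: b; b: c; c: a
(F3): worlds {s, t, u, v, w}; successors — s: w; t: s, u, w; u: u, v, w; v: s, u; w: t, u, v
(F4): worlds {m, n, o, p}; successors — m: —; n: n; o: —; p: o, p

The schema corresponds to a generalized confluence (Geach) condition: ∀x ∀y (xR²y → ∃w (yR²w ∧ xR²w)).
(F1): holds.
(F2): fails — aR²c but no w with cR²w and aR²w.
(F3): holds.
(F4): fails — pR²o but no w with oR²w and pR²w.

(F1), (F3)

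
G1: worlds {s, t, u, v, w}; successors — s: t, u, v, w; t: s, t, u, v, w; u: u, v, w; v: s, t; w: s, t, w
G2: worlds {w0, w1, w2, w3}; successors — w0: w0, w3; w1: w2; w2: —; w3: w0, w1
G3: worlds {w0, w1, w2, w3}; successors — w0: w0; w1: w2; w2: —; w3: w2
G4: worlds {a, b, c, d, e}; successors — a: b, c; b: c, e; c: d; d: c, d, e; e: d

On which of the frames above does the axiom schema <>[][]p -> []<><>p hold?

Frame correspondent (Sahlqvist): forall x forall y forall z ((xRy & xRz) -> exists w (y R^2 w & z R^2 w)) — i.e. a generalized confluence (Geach) condition.
G1: holds.
G2: fails — w1Rw2, w1Rw2 but no w with w2R²w and w2R²w.
G3: fails — w1Rw2, w1Rw2 but no w with w2R²w and w2R²w.
G4: holds.

G1, G4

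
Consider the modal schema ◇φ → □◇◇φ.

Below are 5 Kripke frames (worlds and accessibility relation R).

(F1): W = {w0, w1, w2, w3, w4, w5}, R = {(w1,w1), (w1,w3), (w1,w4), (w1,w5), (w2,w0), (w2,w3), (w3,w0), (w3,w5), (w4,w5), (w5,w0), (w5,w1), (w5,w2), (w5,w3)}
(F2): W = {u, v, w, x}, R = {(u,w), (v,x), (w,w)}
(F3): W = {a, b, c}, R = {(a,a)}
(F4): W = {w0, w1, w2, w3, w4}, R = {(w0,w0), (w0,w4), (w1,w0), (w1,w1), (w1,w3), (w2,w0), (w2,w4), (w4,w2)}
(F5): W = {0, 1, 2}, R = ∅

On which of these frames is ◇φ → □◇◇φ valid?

The schema corresponds to a generalized confluence (Geach) condition: ∀x ∀y ∀z ((xRy ∧ xRz) → ∃w (y = w ∧ zR²w)).
(F1): fails — w1Rw4, w1Rw3 but no w with w4=w and w3R²w.
(F2): fails — vRx, vRx but no t with x=t and xR²t.
(F3): ✓.
(F4): fails — w1Rw0, w1Rw3 but no w with w0=w and w3R²w.
(F5): ✓.
Valid on: (F3), (F5).

(F3), (F5)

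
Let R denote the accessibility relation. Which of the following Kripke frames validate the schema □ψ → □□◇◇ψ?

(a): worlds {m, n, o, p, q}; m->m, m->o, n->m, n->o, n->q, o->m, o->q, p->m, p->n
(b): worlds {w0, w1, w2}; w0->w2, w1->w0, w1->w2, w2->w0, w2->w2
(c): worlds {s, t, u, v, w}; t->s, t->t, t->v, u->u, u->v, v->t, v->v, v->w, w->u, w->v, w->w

(b)

The schema corresponds to a generalized confluence (Geach) condition: ∀x ∀z (xR²z → ∃w (xRw ∧ zR²w)).
(a): fails — mR²q but no w with mRw and qR²w.
(b): ✓.
(c): fails — tR²s but no w* with tRw* and sR²w*.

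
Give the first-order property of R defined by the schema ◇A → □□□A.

This is a Sahlqvist (Geach-type) schema ◇^1□^0A → □^3◇^0A.
Minimal-valuation argument: fix x; take any y with xR^1y and any z with xR^3z. Set V(A) to the set of worlds R-reachable from y in exactly 0 steps. Then □^0A holds at y, so the antecedent holds at x; validity forces ◇^0A at z, giving a w with zR^0w and yR^0w.
First-order correspondent: ∀x ∀y ∀z ((xRy ∧ xR³z) → ∃w (y = w ∧ z = w)).

∀x ∀y ∀z ((xRy ∧ xR³z) → ∃w (y = w ∧ z = w))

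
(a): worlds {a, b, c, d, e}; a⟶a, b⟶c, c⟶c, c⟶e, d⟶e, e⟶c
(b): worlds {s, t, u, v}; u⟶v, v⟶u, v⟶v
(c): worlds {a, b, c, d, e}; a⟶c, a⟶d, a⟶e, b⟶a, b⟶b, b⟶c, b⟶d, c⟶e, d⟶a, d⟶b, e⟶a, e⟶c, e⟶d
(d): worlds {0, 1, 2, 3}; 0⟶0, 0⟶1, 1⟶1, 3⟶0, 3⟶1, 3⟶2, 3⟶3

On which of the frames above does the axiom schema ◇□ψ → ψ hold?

The schema corresponds to a generalized confluence (Geach) condition: ∀x ∀y (xRy → ∃w (yRw ∧ x = w)).
(a): fails — bRc but no w with cRw and b=w.
(b): satisfies the condition.
(c): fails — aRc but no w with cRw and a=w.
(d): fails — 0R1 but no w with 1Rw and 0=w.
Valid on: (b).

(b)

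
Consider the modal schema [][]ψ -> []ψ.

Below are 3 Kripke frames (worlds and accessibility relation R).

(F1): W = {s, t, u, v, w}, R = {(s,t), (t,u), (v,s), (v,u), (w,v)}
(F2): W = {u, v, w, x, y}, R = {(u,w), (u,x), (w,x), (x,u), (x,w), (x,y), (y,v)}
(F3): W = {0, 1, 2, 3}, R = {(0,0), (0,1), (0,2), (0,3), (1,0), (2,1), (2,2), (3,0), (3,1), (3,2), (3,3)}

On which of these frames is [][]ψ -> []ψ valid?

Frame correspondent (Sahlqvist): forall x forall y (Rxy -> exists z (Rxz & Rzy)) — i.e. density.
(F1): fails — Rvu but no z with Rvz and Rzu.
(F2): fails — Rwx but no z with Rwz and Rzx.
(F3): condition met.

(F3)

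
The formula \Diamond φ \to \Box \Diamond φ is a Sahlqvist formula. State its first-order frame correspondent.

This is the 5 axiom.
It corresponds to the Euclidean property: \forall x \forall y \forall z (Rxy \wedge Rxz \to Ryz).

the Euclidean property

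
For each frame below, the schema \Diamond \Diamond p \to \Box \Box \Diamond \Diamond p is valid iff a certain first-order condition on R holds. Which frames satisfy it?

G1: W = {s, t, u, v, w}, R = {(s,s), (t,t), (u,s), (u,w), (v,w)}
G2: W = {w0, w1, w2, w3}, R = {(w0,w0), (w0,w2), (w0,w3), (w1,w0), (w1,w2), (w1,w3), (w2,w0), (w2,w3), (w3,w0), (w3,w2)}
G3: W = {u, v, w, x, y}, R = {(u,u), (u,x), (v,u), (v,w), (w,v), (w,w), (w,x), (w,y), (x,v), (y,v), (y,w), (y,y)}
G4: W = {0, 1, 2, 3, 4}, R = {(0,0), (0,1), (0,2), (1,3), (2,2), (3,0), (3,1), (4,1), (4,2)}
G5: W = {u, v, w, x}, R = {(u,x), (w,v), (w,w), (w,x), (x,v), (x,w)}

Frame correspondent (Sahlqvist): \forall x \forall y \forall z ((x R^2 y \wedge x R^2 z) \to \exists w (y = w \wedge z R^2 w)) — i.e. a generalized confluence (Geach) condition.
G1: condition met.
G2: condition met.
G3: fails — uR²v, uR²x but no t with v=t and xR²t.
G4: fails — 0R²0, 0R²2 but no w with 0=w and 2R²w.
G5: fails — uR²v, uR²v but no t with v=t and vR²t.
Valid on: G1, G2.

G1, G2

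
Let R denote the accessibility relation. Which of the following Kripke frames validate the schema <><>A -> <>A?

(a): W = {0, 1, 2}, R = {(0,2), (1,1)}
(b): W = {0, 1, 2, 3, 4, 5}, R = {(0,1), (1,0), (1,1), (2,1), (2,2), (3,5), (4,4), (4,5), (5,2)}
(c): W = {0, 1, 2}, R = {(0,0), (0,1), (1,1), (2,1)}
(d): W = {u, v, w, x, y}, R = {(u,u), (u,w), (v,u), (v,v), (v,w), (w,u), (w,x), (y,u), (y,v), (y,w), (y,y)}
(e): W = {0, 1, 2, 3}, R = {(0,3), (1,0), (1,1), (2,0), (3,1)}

This is the axiom for transitivity; its first-order frame correspondent is forall x forall y forall z (Rxy & Ryz -> Rxz).
(a): ✓.
(b): fails — R45 and R52 but not R42.
(c): ✓.
(d): fails — Ruw and Rwx but not Rux.
(e): fails — R10 and R03 but not R13.
Valid on: (a), (c).

(a), (c)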